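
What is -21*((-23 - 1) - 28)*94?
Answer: 102648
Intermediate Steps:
-21*((-23 - 1) - 28)*94 = -21*(-24 - 28)*94 = -21*(-52)*94 = 1092*94 = 102648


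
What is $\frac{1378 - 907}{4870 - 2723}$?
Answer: $\frac{471}{2147} \approx 0.21938$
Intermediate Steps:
$\frac{1378 - 907}{4870 - 2723} = \frac{471}{2147}$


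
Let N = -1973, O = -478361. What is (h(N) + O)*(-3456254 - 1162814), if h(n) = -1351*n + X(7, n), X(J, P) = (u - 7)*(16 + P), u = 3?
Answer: -10138808069320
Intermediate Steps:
X(J, P) = -64 - 4*P (X(J, P) = (3 - 7)*(16 + P) = -4*(16 + P) = -64 - 4*P)
h(n) = -64 - 1355*n (h(n) = -1351*n + (-64 - 4*n) = -64 - 1355*n)
(h(N) + O)*(-3456254 - 1162814) = ((-64 - 1355*(-1973)) - 478361)*(-3456254 - 1162814) = ((-64 + 2673415) - 478361)*(-4619068) = (2673351 - 478361)*(-4619068) = 2194990*(-4619068) = -10138808069320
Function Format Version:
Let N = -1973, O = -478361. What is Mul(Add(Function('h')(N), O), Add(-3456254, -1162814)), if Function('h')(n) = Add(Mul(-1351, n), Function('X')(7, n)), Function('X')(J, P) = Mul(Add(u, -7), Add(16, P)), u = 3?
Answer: -10138808069320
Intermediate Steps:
Function('X')(J, P) = Add(-64, Mul(-4, P)) (Function('X')(J, P) = Mul(Add(3, -7), Add(16, P)) = Mul(-4, Add(16, P)) = Add(-64, Mul(-4, P)))
Function('h')(n) = Add(-64, Mul(-1355, n)) (Function('h')(n) = Add(Mul(-1351, n), Add(-64, Mul(-4, n))) = Add(-64, Mul(-1355, n)))
Mul(Add(Function('h')(N), O), Add(-3456254, -1162814)) = Mul(Add(Add(-64, Mul(-1355, -1973)), -478361), Add(-3456254, -1162814)) = Mul(Add(Add(-64, 2673415), -478361), -4619068) = Mul(Add(2673351, -478361), -4619068) = Mul(2194990, -4619068) = -10138808069320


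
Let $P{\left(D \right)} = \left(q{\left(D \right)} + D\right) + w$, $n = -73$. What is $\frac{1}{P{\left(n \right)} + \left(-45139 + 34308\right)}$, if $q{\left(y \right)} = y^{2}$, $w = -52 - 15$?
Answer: $- \frac{1}{5642} \approx -0.00017724$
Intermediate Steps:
$w = -67$ ($w = -52 - 15 = -67$)
$P{\left(D \right)} = -67 + D + D^{2}$ ($P{\left(D \right)} = \left(D^{2} + D\right) - 67 = \left(D + D^{2}\right) - 67 = -67 + D + D^{2}$)
$\frac{1}{P{\left(n \right)} + \left(-45139 + 34308\right)} = \frac{1}{\left(-67 - 73 + \left(-73\right)^{2}\right) + \left(-45139 + 34308\right)} = \frac{1}{\left(-67 - 73 + 5329\right) - 10831} = \frac{1}{5189 - 10831} = \frac{1}{-5642} = - \frac{1}{5642}$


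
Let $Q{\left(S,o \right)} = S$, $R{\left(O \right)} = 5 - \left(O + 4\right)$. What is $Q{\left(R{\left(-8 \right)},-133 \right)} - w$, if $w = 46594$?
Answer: $-46585$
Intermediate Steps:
$R{\left(O \right)} = 1 - O$ ($R{\left(O \right)} = 5 - \left(4 + O\right) = 1 - O$)
$Q{\left(R{\left(-8 \right)},-133 \right)} - w = \left(1 - -8\right) - 46594 = \left(1 + 8\right) - 46594 = 9 - 46594 = -46585$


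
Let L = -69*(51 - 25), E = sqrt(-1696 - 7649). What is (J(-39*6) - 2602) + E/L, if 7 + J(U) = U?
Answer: -2843 - I*sqrt(9345)/1794 ≈ -2843.0 - 0.053885*I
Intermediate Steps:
J(U) = -7 + U
E = I*sqrt(9345) (E = sqrt(-9345) = I*sqrt(9345) ≈ 96.67*I)
L = -1794 (L = -69*26 = -1794)
(J(-39*6) - 2602) + E/L = ((-7 - 39*6) - 2602) + (I*sqrt(9345))/(-1794) = ((-7 - 234) - 2602) + (I*sqrt(9345))*(-1/1794) = (-241 - 2602) - I*sqrt(9345)/1794 = -2843 - I*sqrt(9345)/1794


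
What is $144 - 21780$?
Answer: $-21636$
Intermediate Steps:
$144 - 21780 = -21636$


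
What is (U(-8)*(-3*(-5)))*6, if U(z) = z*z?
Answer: 5760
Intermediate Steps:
U(z) = z**2
(U(-8)*(-3*(-5)))*6 = ((-8)**2*(-3*(-5)))*6 = (64*15)*6 = 960*6 = 5760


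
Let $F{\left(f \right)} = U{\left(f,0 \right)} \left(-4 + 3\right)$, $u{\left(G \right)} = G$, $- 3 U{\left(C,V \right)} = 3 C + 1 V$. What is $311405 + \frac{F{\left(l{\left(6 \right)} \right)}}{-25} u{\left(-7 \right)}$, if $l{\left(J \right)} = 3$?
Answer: $\frac{7785146}{25} \approx 3.1141 \cdot 10^{5}$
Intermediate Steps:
$U{\left(C,V \right)} = - C - \frac{V}{3}$ ($U{\left(C,V \right)} = - \frac{3 C + 1 V}{3} = - \frac{3 C + V}{3} = - \frac{V + 3 C}{3} = - C - \frac{V}{3}$)
$F{\left(f \right)} = f$ ($F{\left(f \right)} = \left(- f - 0\right) \left(-4 + 3\right) = \left(- f + 0\right) \left(-1\right) = - f \left(-1\right) = f$)
$311405 + \frac{F{\left(l{\left(6 \right)} \right)}}{-25} u{\left(-7 \right)} = 311405 + \frac{1}{-25} \cdot 3 \left(-7\right) = 311405 + \left(- \frac{1}{25}\right) 3 \left(-7\right) = 311405 - - \frac{21}{25} = 311405 + \frac{21}{25} = \frac{7785146}{25}$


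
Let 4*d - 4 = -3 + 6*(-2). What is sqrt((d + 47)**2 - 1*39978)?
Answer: 3*I*sqrt(67591)/4 ≈ 194.99*I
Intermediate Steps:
d = -11/4 (d = 1 + (-3 + 6*(-2))/4 = 1 + (-3 - 12)/4 = 1 + (1/4)*(-15) = 1 - 15/4 = -11/4 ≈ -2.7500)
sqrt((d + 47)**2 - 1*39978) = sqrt((-11/4 + 47)**2 - 1*39978) = sqrt((177/4)**2 - 39978) = sqrt(31329/16 - 39978) = sqrt(-608319/16) = 3*I*sqrt(67591)/4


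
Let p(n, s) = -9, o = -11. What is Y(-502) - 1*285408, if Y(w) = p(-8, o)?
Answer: -285417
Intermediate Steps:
Y(w) = -9
Y(-502) - 1*285408 = -9 - 1*285408 = -9 - 285408 = -285417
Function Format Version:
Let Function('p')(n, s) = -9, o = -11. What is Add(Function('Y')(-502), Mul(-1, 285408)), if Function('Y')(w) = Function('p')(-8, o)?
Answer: -285417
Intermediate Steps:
Function('Y')(w) = -9
Add(Function('Y')(-502), Mul(-1, 285408)) = Add(-9, Mul(-1, 285408)) = Add(-9, -285408) = -285417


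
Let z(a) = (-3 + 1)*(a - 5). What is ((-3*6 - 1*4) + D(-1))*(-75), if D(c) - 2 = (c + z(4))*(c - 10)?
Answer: 2325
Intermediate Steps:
z(a) = 10 - 2*a (z(a) = -2*(-5 + a) = 10 - 2*a)
D(c) = 2 + (-10 + c)*(2 + c) (D(c) = 2 + (c + (10 - 2*4))*(c - 10) = 2 + (c + (10 - 8))*(-10 + c) = 2 + (c + 2)*(-10 + c) = 2 + (2 + c)*(-10 + c) = 2 + (-10 + c)*(2 + c))
((-3*6 - 1*4) + D(-1))*(-75) = ((-3*6 - 1*4) + (-18 + (-1)**2 - 8*(-1)))*(-75) = ((-18 - 4) + (-18 + 1 + 8))*(-75) = (-22 - 9)*(-75) = -31*(-75) = 2325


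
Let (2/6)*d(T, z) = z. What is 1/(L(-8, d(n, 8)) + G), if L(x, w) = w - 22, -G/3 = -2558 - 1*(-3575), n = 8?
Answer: -1/3049 ≈ -0.00032798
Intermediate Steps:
G = -3051 (G = -3*(-2558 - 1*(-3575)) = -3*(-2558 + 3575) = -3*1017 = -3051)
d(T, z) = 3*z
L(x, w) = -22 + w
1/(L(-8, d(n, 8)) + G) = 1/((-22 + 3*8) - 3051) = 1/((-22 + 24) - 3051) = 1/(2 - 3051) = 1/(-3049) = -1/3049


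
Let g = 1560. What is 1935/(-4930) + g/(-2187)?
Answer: -794843/718794 ≈ -1.1058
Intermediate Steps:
1935/(-4930) + g/(-2187) = 1935/(-4930) + 1560/(-2187) = 1935*(-1/4930) + 1560*(-1/2187) = -387/986 - 520/729 = -794843/718794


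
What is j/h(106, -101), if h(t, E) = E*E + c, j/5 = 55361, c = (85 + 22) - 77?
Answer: 276805/10231 ≈ 27.056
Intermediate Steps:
c = 30 (c = 107 - 77 = 30)
j = 276805 (j = 5*55361 = 276805)
h(t, E) = 30 + E² (h(t, E) = E*E + 30 = E² + 30 = 30 + E²)
j/h(106, -101) = 276805/(30 + (-101)²) = 276805/(30 + 10201) = 276805/10231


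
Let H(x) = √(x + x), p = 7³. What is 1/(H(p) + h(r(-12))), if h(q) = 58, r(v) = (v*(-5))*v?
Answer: 29/1339 - 7*√14/2678 ≈ 0.011878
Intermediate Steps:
r(v) = -5*v² (r(v) = (-5*v)*v = -5*v²)
p = 343
H(x) = √2*√x (H(x) = √(2*x) = √2*√x)
1/(H(p) + h(r(-12))) = 1/(√2*√343 + 58) = 1/(√2*(7*√7) + 58) = 1/(7*√14 + 58) = 1/(58 + 7*√14)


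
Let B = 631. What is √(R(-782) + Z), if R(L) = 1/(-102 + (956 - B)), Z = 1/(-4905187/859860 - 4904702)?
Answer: √3966129322756080648851671147/940471718620261 ≈ 0.066963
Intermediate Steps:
Z = -859860/4217361966907 (Z = 1/(-4905187*1/859860 - 4904702) = 1/(-4905187/859860 - 4904702) = 1/(-4217361966907/859860) = -859860/4217361966907 ≈ -2.0389e-7)
R(L) = 1/223 (R(L) = 1/(-102 + (956 - 1*631)) = 1/(-102 + (956 - 631)) = 1/(-102 + 325) = 1/223)
√(R(-782) + Z) = √(1/223 - 859860/4217361966907) = √(4217170218127/940471718620261) = √3966129322756080648851671147/940471718620261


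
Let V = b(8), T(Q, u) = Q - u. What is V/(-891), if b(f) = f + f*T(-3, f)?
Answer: 80/891 ≈ 0.089787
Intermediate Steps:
b(f) = f + f*(-3 - f)
V = -80 (V = -1*8*(2 + 8) = -1*8*10 = -80)
V/(-891) = -80/(-891) = -80*(-1/891) = 80/891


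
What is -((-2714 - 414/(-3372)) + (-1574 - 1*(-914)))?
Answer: 1896119/562 ≈ 3373.9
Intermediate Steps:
-((-2714 - 414/(-3372)) + (-1574 - 1*(-914))) = -((-2714 - 414*(-1/3372)) + (-1574 + 914)) = -((-2714 + 69/562) - 660) = -(-1525199/562 - 660) = -1*(-1896119/562) = 1896119/562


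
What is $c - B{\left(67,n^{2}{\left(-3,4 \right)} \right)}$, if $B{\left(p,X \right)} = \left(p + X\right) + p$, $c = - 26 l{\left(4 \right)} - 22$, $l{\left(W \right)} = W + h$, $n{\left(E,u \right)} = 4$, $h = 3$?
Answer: $-354$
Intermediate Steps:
$l{\left(W \right)} = 3 + W$ ($l{\left(W \right)} = W + 3 = 3 + W$)
$c = -204$ ($c = - 26 \left(3 + 4\right) - 22 = \left(-26\right) 7 - 22 = -182 - 22 = -204$)
$B{\left(p,X \right)} = X + 2 p$ ($B{\left(p,X \right)} = \left(X + p\right) + p = X + 2 p$)
$c - B{\left(67,n^{2}{\left(-3,4 \right)} \right)} = -204 - \left(4^{2} + 2 \cdot 67\right) = -204 - \left(16 + 134\right) = -204 - 150 = -354$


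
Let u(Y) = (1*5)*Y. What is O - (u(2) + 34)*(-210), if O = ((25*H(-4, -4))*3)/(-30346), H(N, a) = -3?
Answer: 280397265/30346 ≈ 9240.0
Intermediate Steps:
u(Y) = 5*Y
O = 225/30346 (O = ((25*(-3))*3)/(-30346) = -75*3*(-1/30346) = -225*(-1/30346) = 225/30346 ≈ 0.0074145)
O - (u(2) + 34)*(-210) = 225/30346 - (5*2 + 34)*(-210) = 225/30346 - (10 + 34)*(-210) = 225/30346 - 44*(-210) = 225/30346 - 1*(-9240) = 225/30346 + 9240 = 280397265/30346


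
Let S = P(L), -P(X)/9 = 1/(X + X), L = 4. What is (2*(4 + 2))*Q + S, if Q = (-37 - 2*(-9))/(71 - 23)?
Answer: -47/8 ≈ -5.8750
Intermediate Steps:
P(X) = -9/(2*X) (P(X) = -9/(X + X) = -9*1/(2*X) = -9/(2*X))
S = -9/8 (S = -9/2/4 = -9/2*1/4 = -9/8 ≈ -1.1250)
Q = -19/48 (Q = (-37 + 18)/48 = -19*1/48 = -19/48 ≈ -0.39583)
(2*(4 + 2))*Q + S = (2*(4 + 2))*(-19/48) - 9/8 = (2*6)*(-19/48) - 9/8 = 12*(-19/48) - 9/8 = -19/4 - 9/8 = -47/8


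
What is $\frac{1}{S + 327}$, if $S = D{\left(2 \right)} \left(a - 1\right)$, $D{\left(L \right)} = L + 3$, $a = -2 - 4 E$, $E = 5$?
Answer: $\frac{1}{212} \approx 0.004717$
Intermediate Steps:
$a = -22$ ($a = -2 - 20 = -22$)
$D{\left(L \right)} = 3 + L$
$S = -115$ ($S = \left(3 + 2\right) \left(-22 - 1\right) = 5 \left(-23\right) = -115$)
$\frac{1}{S + 327} = \frac{1}{-115 + 327} = \frac{1}{212}$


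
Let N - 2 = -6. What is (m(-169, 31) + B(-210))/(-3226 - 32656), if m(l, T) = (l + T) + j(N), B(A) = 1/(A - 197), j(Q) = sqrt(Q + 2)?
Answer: 56167/14603974 - I*sqrt(2)/35882 ≈ 0.003846 - 3.9413e-5*I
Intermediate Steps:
N = -4 (N = 2 - 6 = -4)
j(Q) = sqrt(2 + Q)
B(A) = 1/(-197 + A)
m(l, T) = T + l + I*sqrt(2) (m(l, T) = (l + T) + sqrt(2 - 4) = (T + l) + sqrt(-2) = (T + l) + I*sqrt(2) = T + l + I*sqrt(2))
(m(-169, 31) + B(-210))/(-3226 - 32656) = ((31 - 169 + I*sqrt(2)) + 1/(-197 - 210))/(-3226 - 32656) = ((-138 + I*sqrt(2)) + 1/(-407))/(-35882) = ((-138 + I*sqrt(2)) - 1/407)*(-1/35882) = (-56167/407 + I*sqrt(2))*(-1/35882) = 56167/14603974 - I*sqrt(2)/35882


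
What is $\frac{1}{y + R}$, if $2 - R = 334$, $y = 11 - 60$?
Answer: $- \frac{1}{381} \approx -0.0026247$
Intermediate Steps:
$y = -49$ ($y = 11 - 60 = -49$)
$R = -332$ ($R = 2 - 334 = -332$)
$\frac{1}{y + R} = \frac{1}{-49 - 332} = \frac{1}{-381} = - \frac{1}{381}$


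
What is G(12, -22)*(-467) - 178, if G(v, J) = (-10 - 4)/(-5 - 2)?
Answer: -1112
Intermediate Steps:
G(v, J) = 2 (G(v, J) = -14/(-7) = -14*(-⅐) = 2)
G(12, -22)*(-467) - 178 = 2*(-467) - 178 = -934 - 178 = -1112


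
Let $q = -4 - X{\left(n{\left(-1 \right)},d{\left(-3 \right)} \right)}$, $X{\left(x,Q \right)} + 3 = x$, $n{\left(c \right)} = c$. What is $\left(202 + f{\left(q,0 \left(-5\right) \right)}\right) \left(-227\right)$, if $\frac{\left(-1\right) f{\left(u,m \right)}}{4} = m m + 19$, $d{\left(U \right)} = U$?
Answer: $-28602$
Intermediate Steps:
$X{\left(x,Q \right)} = -3 + x$
$q = 0$ ($q = -4 - \left(-3 - 1\right) = -4 - -4 = -4 + 4 = 0$)
$f{\left(u,m \right)} = -76 - 4 m^{2}$ ($f{\left(u,m \right)} = - 4 \left(m m + 19\right) = - 4 \left(m^{2} + 19\right) = - 4 \left(19 + m^{2}\right) = -76 - 4 m^{2}$)
$\left(202 + f{\left(q,0 \left(-5\right) \right)}\right) \left(-227\right) = \left(202 - \left(76 + 4 \left(0 \left(-5\right)\right)^{2}\right)\right) \left(-227\right) = \left(202 - \left(76 + 4 \cdot 0^{2}\right)\right) \left(-227\right) = \left(202 - 76\right) \left(-227\right) = 126 \left(-227\right) = -28602$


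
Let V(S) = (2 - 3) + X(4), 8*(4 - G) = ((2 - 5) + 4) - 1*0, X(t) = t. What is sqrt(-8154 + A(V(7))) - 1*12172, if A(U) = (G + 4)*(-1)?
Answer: -12172 + 3*I*sqrt(14510)/4 ≈ -12172.0 + 90.343*I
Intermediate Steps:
G = 31/8 (G = 4 - (((2 - 5) + 4) - 1*0)/8 = 4 - ((-3 + 4) + 0)/8 = 4 - (1 + 0)/8 = 4 - 1/8*1 = 4 - 1/8 = 31/8 ≈ 3.8750)
V(S) = 3 (V(S) = (2 - 3) + 4 = -1 + 4 = 3)
A(U) = -63/8 (A(U) = (31/8 + 4)*(-1) = (63/8)*(-1) = -63/8)
sqrt(-8154 + A(V(7))) - 1*12172 = sqrt(-8154 - 63/8) - 1*12172 = sqrt(-65295/8) - 12172 = 3*I*sqrt(14510)/4 - 12172 = -12172 + 3*I*sqrt(14510)/4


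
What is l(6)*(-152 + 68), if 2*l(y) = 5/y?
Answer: -35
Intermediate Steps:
l(y) = 5/(2*y) (l(y) = (5/y)/2 = 5/(2*y))
l(6)*(-152 + 68) = ((5/2)/6)*(-152 + 68) = ((5/2)*(1/6))*(-84) = (5/12)*(-84) = -35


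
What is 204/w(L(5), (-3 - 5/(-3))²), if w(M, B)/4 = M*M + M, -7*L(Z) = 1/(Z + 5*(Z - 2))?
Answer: -999600/139 ≈ -7191.4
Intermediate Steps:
L(Z) = -1/(7*(-10 + 6*Z)) (L(Z) = -1/(7*(Z + 5*(Z - 2))) = -1/(7*(Z + 5*(-2 + Z))) = -1/(7*(Z + (-10 + 5*Z))) = -1/(7*(-10 + 6*Z)))
w(M, B) = 4*M + 4*M² (w(M, B) = 4*(M*M + M) = 4*(M² + M) = 4*(M + M²) = 4*M + 4*M²)
204/w(L(5), (-3 - 5/(-3))²) = 204/((4*(-1/(-70 + 42*5))*(1 - 1/(-70 + 42*5)))) = 204/((4*(-1/(-70 + 210))*(1 - 1/(-70 + 210)))) = 204/((4*(-1/140)*(1 - 1/140))) = 204/((4*(-1/140)*(139/140))) = 204/(-139/4900) = 204*(-4900/139) = -999600/139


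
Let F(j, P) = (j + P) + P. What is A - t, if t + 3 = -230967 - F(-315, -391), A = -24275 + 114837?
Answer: 320435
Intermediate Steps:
A = 90562
F(j, P) = j + 2*P (F(j, P) = (P + j) + P = j + 2*P)
t = -229873 (t = -3 + (-230967 - (-315 + 2*(-391))) = -3 + (-230967 - (-315 - 782)) = -3 + (-230967 - 1*(-1097)) = -3 + (-230967 + 1097) = -3 - 229870 = -229873)
A - t = 90562 - 1*(-229873) = 90562 + 229873 = 320435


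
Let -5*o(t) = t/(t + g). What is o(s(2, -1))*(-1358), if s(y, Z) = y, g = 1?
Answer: 2716/15 ≈ 181.07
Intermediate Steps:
o(t) = -t/(5*(1 + t)) (o(t) = -t/(5*(t + 1)) = -t/(5*(1 + t)))
o(s(2, -1))*(-1358) = -1*2/(5 + 5*2)*(-1358) = -1*2/(5 + 10)*(-1358) = -1*2/15*(-1358) = -1*2*1/15*(-1358) = -2/15*(-1358) = 2716/15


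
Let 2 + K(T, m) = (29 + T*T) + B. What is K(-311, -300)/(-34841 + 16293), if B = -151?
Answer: -96597/18548 ≈ -5.2079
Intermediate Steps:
K(T, m) = -124 + T² (K(T, m) = -2 + ((29 + T*T) - 151) = -2 + ((29 + T²) - 151) = -2 + (-122 + T²) = -124 + T²)
K(-311, -300)/(-34841 + 16293) = (-124 + (-311)²)/(-34841 + 16293) = (-124 + 96721)/(-18548) = 96597*(-1/18548) = -96597/18548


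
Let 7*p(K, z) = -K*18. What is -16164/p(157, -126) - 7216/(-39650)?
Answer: 125186406/3112525 ≈ 40.220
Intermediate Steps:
p(K, z) = -18*K/7 (p(K, z) = (-K*18)/7 = (-18*K)/7 = -18*K/7)
-16164/p(157, -126) - 7216/(-39650) = -16164/((-18/7*157)) - 7216/(-39650) = -16164/(-2826/7) - 7216*(-1/39650) = -16164*(-7/2826) + 3608/19825 = 6286/157 + 3608/19825 = 125186406/3112525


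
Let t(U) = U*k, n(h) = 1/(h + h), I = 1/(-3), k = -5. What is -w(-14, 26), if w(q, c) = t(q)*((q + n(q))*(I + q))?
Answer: -28165/2 ≈ -14083.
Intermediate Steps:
I = -1/3 ≈ -0.33333
n(h) = 1/(2*h)
t(U) = -5*U (t(U) = U*(-5) = -5*U)
w(q, c) = -5*q*(-1/3 + q)*(q + 1/(2*q)) (w(q, c) = (-5*q)*((q + 1/(2*q))*(-1/3 + q)) = (-5*q)*((-1/3 + q)*(q + 1/(2*q))) = -5*q*(-1/3 + q)*(q + 1/(2*q)))
-w(-14, 26) = -(5/6 - 5/6*(-14)*(3 - 2*(-14) + 6*(-14)**2)) = -(5/6 - 5/6*(-14)*(3 + 28 + 6*196)) = -(5/6 - 5/6*(-14)*(3 + 28 + 1176)) = -(5/6 - 5/6*(-14)*1207) = -(5/6 + 42245/3) = -1*28165/2 = -28165/2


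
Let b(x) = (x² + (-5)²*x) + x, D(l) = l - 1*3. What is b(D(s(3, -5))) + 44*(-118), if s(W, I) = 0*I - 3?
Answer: -5312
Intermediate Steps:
s(W, I) = -3 (s(W, I) = 0 - 3 = -3)
D(l) = -3 + l (D(l) = l - 3 = -3 + l)
b(x) = x² + 26*x (b(x) = (x² + 25*x) + x = x² + 26*x)
b(D(s(3, -5))) + 44*(-118) = (-3 - 3)*(26 + (-3 - 3)) + 44*(-118) = -6*(26 - 6) - 5192 = -6*20 - 5192 = -120 - 5192 = -5312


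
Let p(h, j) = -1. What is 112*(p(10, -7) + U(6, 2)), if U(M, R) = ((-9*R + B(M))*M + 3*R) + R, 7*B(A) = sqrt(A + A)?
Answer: -11312 + 192*sqrt(3) ≈ -10979.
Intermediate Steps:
B(A) = sqrt(2)*sqrt(A)/7 (B(A) = sqrt(A + A)/7 = sqrt(2*A)/7 = (sqrt(2)*sqrt(A))/7 = sqrt(2)*sqrt(A)/7)
U(M, R) = 4*R + M*(-9*R + sqrt(2)*sqrt(M)/7) (U(M, R) = ((-9*R + sqrt(2)*sqrt(M)/7)*M + 3*R) + R = (M*(-9*R + sqrt(2)*sqrt(M)/7) + 3*R) + R = (3*R + M*(-9*R + sqrt(2)*sqrt(M)/7)) + R = 4*R + M*(-9*R + sqrt(2)*sqrt(M)/7))
112*(p(10, -7) + U(6, 2)) = 112*(-1 + (4*2 - 9*6*2 + sqrt(2)*6**(3/2)/7)) = 112*(-1 + (8 - 108 + sqrt(2)*(6*sqrt(6))/7)) = 112*(-1 + (8 - 108 + 12*sqrt(3)/7)) = 112*(-1 + (-100 + 12*sqrt(3)/7)) = 112*(-101 + 12*sqrt(3)/7) = -11312 + 192*sqrt(3)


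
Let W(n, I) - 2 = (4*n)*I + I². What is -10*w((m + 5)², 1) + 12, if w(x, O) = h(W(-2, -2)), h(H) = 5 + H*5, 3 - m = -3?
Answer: -1138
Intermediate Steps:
m = 6 (m = 3 - 1*(-3) = 3 + 3 = 6)
W(n, I) = 2 + I² + 4*I*n (W(n, I) = 2 + ((4*n)*I + I²) = 2 + (4*I*n + I²) = 2 + (I² + 4*I*n) = 2 + I² + 4*I*n)
h(H) = 5 + 5*H
w(x, O) = 115 (w(x, O) = 5 + 5*(2 + (-2)² + 4*(-2)*(-2)) = 5 + 5*(2 + 4 + 16) = 5 + 5*22 = 5 + 110 = 115)
-10*w((m + 5)², 1) + 12 = -10*115 + 12 = -1150 + 12 = -1138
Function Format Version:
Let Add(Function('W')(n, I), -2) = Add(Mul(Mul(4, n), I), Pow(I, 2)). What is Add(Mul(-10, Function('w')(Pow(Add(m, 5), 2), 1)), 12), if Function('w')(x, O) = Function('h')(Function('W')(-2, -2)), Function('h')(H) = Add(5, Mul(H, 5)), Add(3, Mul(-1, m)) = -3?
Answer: -1138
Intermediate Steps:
m = 6 (m = Add(3, Mul(-1, -3)) = Add(3, 3) = 6)
Function('W')(n, I) = Add(2, Pow(I, 2), Mul(4, I, n)) (Function('W')(n, I) = Add(2, Add(Mul(Mul(4, n), I), Pow(I, 2))) = Add(2, Add(Mul(4, I, n), Pow(I, 2))) = Add(2, Add(Pow(I, 2), Mul(4, I, n))) = Add(2, Pow(I, 2), Mul(4, I, n)))
Function('h')(H) = Add(5, Mul(5, H))
Function('w')(x, O) = 115 (Function('w')(x, O) = Add(5, Mul(5, Add(2, Pow(-2, 2), Mul(4, -2, -2)))) = Add(5, Mul(5, Add(2, 4, 16))) = Add(5, Mul(5, 22)) = Add(5, 110) = 115)
Add(Mul(-10, Function('w')(Pow(Add(m, 5), 2), 1)), 12) = Add(Mul(-10, 115), 12) = Add(-1150, 12) = -1138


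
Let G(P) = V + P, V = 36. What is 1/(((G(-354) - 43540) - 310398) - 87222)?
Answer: -1/441478 ≈ -2.2651e-6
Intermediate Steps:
G(P) = 36 + P
1/(((G(-354) - 43540) - 310398) - 87222) = 1/((((36 - 354) - 43540) - 310398) - 87222) = 1/(((-318 - 43540) - 310398) - 87222) = 1/((-43858 - 310398) - 87222) = 1/(-354256 - 87222) = 1/(-441478) = -1/441478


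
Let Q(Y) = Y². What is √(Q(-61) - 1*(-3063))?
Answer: 8*√106 ≈ 82.365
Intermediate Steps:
√(Q(-61) - 1*(-3063)) = √((-61)² - 1*(-3063)) = √(3721 + 3063) = √6784 = 8*√106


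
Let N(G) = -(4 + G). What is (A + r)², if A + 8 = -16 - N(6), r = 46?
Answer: 1024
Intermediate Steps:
N(G) = -4 - G
A = -14 (A = -8 + (-16 - (-4 - 1*6)) = -8 + (-16 - (-4 - 6)) = -8 + (-16 - 1*(-10)) = -8 + (-16 + 10) = -8 - 6 = -14)
(A + r)² = (-14 + 46)² = 32² = 1024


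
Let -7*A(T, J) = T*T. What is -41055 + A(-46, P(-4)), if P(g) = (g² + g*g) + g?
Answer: -289501/7 ≈ -41357.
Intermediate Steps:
P(g) = g + 2*g² (P(g) = (g² + g²) + g = 2*g² + g = g + 2*g²)
A(T, J) = -T²/7 (A(T, J) = -T*T/7 = -T²/7)
-41055 + A(-46, P(-4)) = -41055 - ⅐*(-46)² = -41055 - ⅐*2116 = -41055 - 2116/7 = -289501/7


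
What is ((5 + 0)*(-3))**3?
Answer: -3375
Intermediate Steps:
((5 + 0)*(-3))**3 = (5*(-3))**3 = (-15)**3 = -3375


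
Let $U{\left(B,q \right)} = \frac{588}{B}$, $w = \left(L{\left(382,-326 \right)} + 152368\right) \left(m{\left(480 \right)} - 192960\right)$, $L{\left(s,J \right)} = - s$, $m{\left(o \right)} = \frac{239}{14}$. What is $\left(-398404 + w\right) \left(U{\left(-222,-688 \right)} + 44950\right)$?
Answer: $- \frac{341383259436256892}{259} \approx -1.3181 \cdot 10^{15}$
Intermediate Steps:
$m{\left(o \right)} = \frac{239}{14}$ ($m{\left(o \right)} = 239 \cdot \frac{1}{14} = \frac{239}{14}$)
$w = - \frac{205272367593}{7}$ ($w = \left(\left(-1\right) 382 + 152368\right) \left(\frac{239}{14} - 192960\right) = \left(-382 + 152368\right) \left(- \frac{2701201}{14}\right) = 151986 \left(- \frac{2701201}{14}\right) = - \frac{205272367593}{7} \approx -2.9325 \cdot 10^{10}$)
$\left(-398404 + w\right) \left(U{\left(-222,-688 \right)} + 44950\right) = \left(-398404 - \frac{205272367593}{7}\right) \left(\frac{588}{-222} + 44950\right) = - \frac{205275156421 \left(588 \left(- \frac{1}{222}\right) + 44950\right)}{7} = - \frac{205275156421 \left(- \frac{98}{37} + 44950\right)}{7} = \left(- \frac{205275156421}{7}\right) \frac{1663052}{37} = - \frac{341383259436256892}{259}$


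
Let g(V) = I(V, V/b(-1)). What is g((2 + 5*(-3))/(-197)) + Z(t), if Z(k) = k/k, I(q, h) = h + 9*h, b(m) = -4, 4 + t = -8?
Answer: 329/394 ≈ 0.83503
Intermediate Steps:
t = -12 (t = -4 - 8 = -12)
I(q, h) = 10*h
g(V) = -5*V/2 (g(V) = 10*(V/(-4)) = 10*(V*(-¼)) = 10*(-V/4) = -5*V/2)
Z(k) = 1
g((2 + 5*(-3))/(-197)) + Z(t) = -5*(2 + 5*(-3))/(2*(-197)) + 1 = -5*(2 - 15)*(-1)/(2*197) + 1 = -(-65)*(-1)/(2*197) + 1 = -5/2*13/197 + 1 = -65/394 + 1 = 329/394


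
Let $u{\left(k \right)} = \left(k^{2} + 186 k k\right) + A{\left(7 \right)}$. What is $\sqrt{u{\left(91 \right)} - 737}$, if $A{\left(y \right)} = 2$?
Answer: $14 \sqrt{7897} \approx 1244.1$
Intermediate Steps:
$u{\left(k \right)} = 2 + 187 k^{2}$ ($u{\left(k \right)} = \left(k^{2} + 186 k k\right) + 2 = \left(k^{2} + 186 k^{2}\right) + 2 = 187 k^{2} + 2 = 2 + 187 k^{2}$)
$\sqrt{u{\left(91 \right)} - 737} = \sqrt{\left(2 + 187 \cdot 91^{2}\right) - 737} = \sqrt{\left(2 + 187 \cdot 8281\right) - 737} = \sqrt{\left(2 + 1548547\right) - 737} = \sqrt{1548549 - 737} = \sqrt{1547812} = 14 \sqrt{7897}$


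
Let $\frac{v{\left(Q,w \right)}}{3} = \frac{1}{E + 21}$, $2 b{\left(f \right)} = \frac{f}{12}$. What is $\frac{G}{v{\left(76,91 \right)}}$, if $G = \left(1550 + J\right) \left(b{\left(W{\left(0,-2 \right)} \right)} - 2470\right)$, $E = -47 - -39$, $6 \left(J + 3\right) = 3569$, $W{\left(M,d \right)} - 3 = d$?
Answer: $- \frac{9903327577}{432} \approx -2.2924 \cdot 10^{7}$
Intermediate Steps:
$W{\left(M,d \right)} = 3 + d$
$b{\left(f \right)} = \frac{f}{24}$ ($b{\left(f \right)} = \frac{f \frac{1}{12}}{2} = \frac{\frac{1}{12} f}{2} = \frac{f}{24}$)
$J = \frac{3551}{6}$ ($J = -3 + \frac{1}{6} \cdot 3569 = -3 + \frac{3569}{6} = \frac{3551}{6} \approx 591.83$)
$E = -8$ ($E = -47 + 39 = -8$)
$v{\left(Q,w \right)} = \frac{3}{13}$ ($v{\left(Q,w \right)} = \frac{3}{-8 + 21} = \frac{3}{13}$)
$G = - \frac{761794429}{144}$ ($G = \left(1550 + \frac{3551}{6}\right) \left(\frac{3 - 2}{24} - 2470\right) = \frac{12851 \left(\frac{1}{24} \cdot 1 - 2470\right)}{6} = \frac{12851 \left(\frac{1}{24} - 2470\right)}{6} = \frac{12851}{6} \left(- \frac{59279}{24}\right) = - \frac{761794429}{144} \approx -5.2902 \cdot 10^{6}$)
$\frac{G}{v{\left(76,91 \right)}} = - \frac{761794429}{144 \cdot \frac{3}{13}} = \left(- \frac{761794429}{144}\right) \frac{13}{3} = - \frac{9903327577}{432}$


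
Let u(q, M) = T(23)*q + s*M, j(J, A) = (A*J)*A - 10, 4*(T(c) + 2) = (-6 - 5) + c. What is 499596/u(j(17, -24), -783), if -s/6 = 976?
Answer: 249798/2297515 ≈ 0.10873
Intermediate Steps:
s = -5856 (s = -6*976 = -5856)
T(c) = -19/4 + c/4 (T(c) = -2 + ((-6 - 5) + c)/4 = -2 + (-11 + c)/4 = -2 + (-11/4 + c/4) = -19/4 + c/4)
j(J, A) = -10 + J*A**2 (j(J, A) = J*A**2 - 10 = -10 + J*A**2)
u(q, M) = q - 5856*M (u(q, M) = (-19/4 + (1/4)*23)*q - 5856*M = (-19/4 + 23/4)*q - 5856*M = 1*q - 5856*M = q - 5856*M)
499596/u(j(17, -24), -783) = 499596/((-10 + 17*(-24)**2) - 5856*(-783)) = 499596/((-10 + 17*576) + 4585248) = 499596/((-10 + 9792) + 4585248) = 499596/(9782 + 4585248) = 499596/4595030 = 499596*(1/4595030) = 249798/2297515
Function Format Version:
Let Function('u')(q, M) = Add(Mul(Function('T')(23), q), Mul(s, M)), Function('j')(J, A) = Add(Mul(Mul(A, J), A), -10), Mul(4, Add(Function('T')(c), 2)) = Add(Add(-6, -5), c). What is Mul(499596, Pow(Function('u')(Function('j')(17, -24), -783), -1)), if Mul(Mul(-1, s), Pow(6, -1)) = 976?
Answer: Rational(249798, 2297515) ≈ 0.10873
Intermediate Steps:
s = -5856 (s = Mul(-6, 976) = -5856)
Function('T')(c) = Add(Rational(-19, 4), Mul(Rational(1, 4), c)) (Function('T')(c) = Add(-2, Mul(Rational(1, 4), Add(Add(-6, -5), c))) = Add(-2, Mul(Rational(1, 4), Add(-11, c))) = Add(-2, Add(Rational(-11, 4), Mul(Rational(1, 4), c))) = Add(Rational(-19, 4), Mul(Rational(1, 4), c)))
Function('j')(J, A) = Add(-10, Mul(J, Pow(A, 2))) (Function('j')(J, A) = Add(Mul(J, Pow(A, 2)), -10) = Add(-10, Mul(J, Pow(A, 2))))
Function('u')(q, M) = Add(q, Mul(-5856, M)) (Function('u')(q, M) = Add(Mul(Add(Rational(-19, 4), Mul(Rational(1, 4), 23)), q), Mul(-5856, M)) = Add(Mul(Add(Rational(-19, 4), Rational(23, 4)), q), Mul(-5856, M)) = Add(Mul(1, q), Mul(-5856, M)) = Add(q, Mul(-5856, M)))
Mul(499596, Pow(Function('u')(Function('j')(17, -24), -783), -1)) = Mul(499596, Pow(Add(Add(-10, Mul(17, Pow(-24, 2))), Mul(-5856, -783)), -1)) = Mul(499596, Pow(Add(Add(-10, Mul(17, 576)), 4585248), -1)) = Mul(499596, Pow(Add(Add(-10, 9792), 4585248), -1)) = Mul(499596, Pow(Add(9782, 4585248), -1)) = Mul(499596, Pow(4595030, -1)) = Mul(499596, Rational(1, 4595030)) = Rational(249798, 2297515)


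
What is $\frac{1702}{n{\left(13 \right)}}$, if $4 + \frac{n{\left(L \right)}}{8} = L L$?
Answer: $\frac{851}{660} \approx 1.2894$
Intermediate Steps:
$n{\left(L \right)} = -32 + 8 L^{2}$ ($n{\left(L \right)} = -32 + 8 L L = -32 + 8 L^{2}$)
$\frac{1702}{n{\left(13 \right)}} = \frac{1702}{-32 + 8 \cdot 13^{2}} = \frac{1702}{-32 + 8 \cdot 169} = \frac{1702}{-32 + 1352} = \frac{1702}{1320} = 1702 \cdot \frac{1}{1320} = \frac{851}{660}$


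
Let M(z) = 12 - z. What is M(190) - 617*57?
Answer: -35347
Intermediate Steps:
M(190) - 617*57 = (12 - 1*190) - 617*57 = (12 - 190) - 35169 = -178 - 35169 = -35347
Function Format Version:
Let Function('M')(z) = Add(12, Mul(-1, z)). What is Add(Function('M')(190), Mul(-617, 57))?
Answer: -35347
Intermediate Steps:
Add(Function('M')(190), Mul(-617, 57)) = Add(Add(12, Mul(-1, 190)), Mul(-617, 57)) = Add(Add(12, -190), -35169) = Add(-178, -35169) = -35347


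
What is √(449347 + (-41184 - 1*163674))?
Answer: √244489 ≈ 494.46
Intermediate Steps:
√(449347 + (-41184 - 1*163674)) = √(449347 + (-41184 - 163674)) = √(449347 - 204858) = √244489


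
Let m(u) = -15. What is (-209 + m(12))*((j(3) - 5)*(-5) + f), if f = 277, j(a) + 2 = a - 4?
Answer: -71008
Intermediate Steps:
j(a) = -6 + a (j(a) = -2 + (a - 4) = -2 + (-4 + a) = -6 + a)
(-209 + m(12))*((j(3) - 5)*(-5) + f) = (-209 - 15)*(((-6 + 3) - 5)*(-5) + 277) = -224*((-3 - 5)*(-5) + 277) = -224*(-8*(-5) + 277) = -224*(40 + 277) = -224*317 = -71008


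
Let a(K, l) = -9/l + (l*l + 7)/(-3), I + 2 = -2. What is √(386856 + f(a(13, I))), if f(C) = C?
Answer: 17*√48189/6 ≈ 621.97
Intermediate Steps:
I = -4 (I = -2 - 2 = -4)
a(K, l) = -7/3 - 9/l - l²/3 (a(K, l) = -9/l + (l² + 7)*(-⅓) = -9/l + (7 + l²)*(-⅓) = -9/l + (-7/3 - l²/3) = -7/3 - 9/l - l²/3)
√(386856 + f(a(13, I))) = √(386856 + (⅓)*(-27 - 1*(-4)*(7 + (-4)²))/(-4)) = √(386856 + (⅓)*(-¼)*(-27 - 1*(-4)*(7 + 16))) = √(386856 + (⅓)*(-¼)*(-27 - 1*(-4)*23)) = √(386856 + (⅓)*(-¼)*(-27 + 92)) = √(386856 + (⅓)*(-¼)*65) = √(386856 - 65/12) = √(4642207/12) = 17*√48189/6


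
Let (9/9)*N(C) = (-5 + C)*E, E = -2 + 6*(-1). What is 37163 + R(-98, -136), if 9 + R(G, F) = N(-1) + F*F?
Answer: 55698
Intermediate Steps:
E = -8 (E = -2 - 6 = -8)
N(C) = 40 - 8*C (N(C) = (-5 + C)*(-8) = 40 - 8*C)
R(G, F) = 39 + F² (R(G, F) = -9 + ((40 - 8*(-1)) + F*F) = -9 + ((40 + 8) + F²) = -9 + (48 + F²) = 39 + F²)
37163 + R(-98, -136) = 37163 + (39 + (-136)²) = 37163 + (39 + 18496) = 37163 + 18535 = 55698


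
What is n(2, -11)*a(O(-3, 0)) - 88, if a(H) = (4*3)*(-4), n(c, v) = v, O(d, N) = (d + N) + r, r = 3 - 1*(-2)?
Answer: 440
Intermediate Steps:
r = 5 (r = 3 + 2 = 5)
O(d, N) = 5 + N + d (O(d, N) = (d + N) + 5 = (N + d) + 5 = 5 + N + d)
a(H) = -48 (a(H) = 12*(-4) = -48)
n(2, -11)*a(O(-3, 0)) - 88 = -11*(-48) - 88 = 528 - 88 = 440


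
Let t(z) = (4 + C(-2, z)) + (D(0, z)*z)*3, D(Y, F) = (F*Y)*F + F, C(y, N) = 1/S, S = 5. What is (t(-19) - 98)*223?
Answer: 1102958/5 ≈ 2.2059e+5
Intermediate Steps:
C(y, N) = ⅕ (C(y, N) = 1/5 = ⅕)
D(Y, F) = F + Y*F² (D(Y, F) = Y*F² + F = F + Y*F²)
t(z) = 21/5 + 3*z² (t(z) = (4 + ⅕) + ((z*(1 + z*0))*z)*3 = 21/5 + ((z*(1 + 0))*z)*3 = 21/5 + ((z*1)*z)*3 = 21/5 + (z*z)*3 = 21/5 + z²*3 = 21/5 + 3*z²)
(t(-19) - 98)*223 = ((21/5 + 3*(-19)²) - 98)*223 = ((21/5 + 3*361) - 98)*223 = ((21/5 + 1083) - 98)*223 = (5436/5 - 98)*223 = (4946/5)*223 = 1102958/5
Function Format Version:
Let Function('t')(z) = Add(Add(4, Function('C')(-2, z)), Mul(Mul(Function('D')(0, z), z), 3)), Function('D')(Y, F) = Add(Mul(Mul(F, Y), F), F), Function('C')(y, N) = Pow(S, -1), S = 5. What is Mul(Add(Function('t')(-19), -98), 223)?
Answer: Rational(1102958, 5) ≈ 2.2059e+5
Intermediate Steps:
Function('C')(y, N) = Rational(1, 5) (Function('C')(y, N) = Pow(5, -1) = Rational(1, 5))
Function('D')(Y, F) = Add(F, Mul(Y, Pow(F, 2))) (Function('D')(Y, F) = Add(Mul(Y, Pow(F, 2)), F) = Add(F, Mul(Y, Pow(F, 2))))
Function('t')(z) = Add(Rational(21, 5), Mul(3, Pow(z, 2))) (Function('t')(z) = Add(Add(4, Rational(1, 5)), Mul(Mul(Mul(z, Add(1, Mul(z, 0))), z), 3)) = Add(Rational(21, 5), Mul(Mul(Mul(z, Add(1, 0)), z), 3)) = Add(Rational(21, 5), Mul(Mul(Mul(z, 1), z), 3)) = Add(Rational(21, 5), Mul(Mul(z, z), 3)) = Add(Rational(21, 5), Mul(Pow(z, 2), 3)) = Add(Rational(21, 5), Mul(3, Pow(z, 2))))
Mul(Add(Function('t')(-19), -98), 223) = Mul(Add(Add(Rational(21, 5), Mul(3, Pow(-19, 2))), -98), 223) = Mul(Add(Add(Rational(21, 5), Mul(3, 361)), -98), 223) = Mul(Add(Add(Rational(21, 5), 1083), -98), 223) = Mul(Add(Rational(5436, 5), -98), 223) = Mul(Rational(4946, 5), 223) = Rational(1102958, 5)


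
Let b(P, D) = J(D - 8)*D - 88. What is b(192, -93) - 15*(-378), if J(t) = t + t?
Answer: 24368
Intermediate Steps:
J(t) = 2*t
b(P, D) = -88 + D*(-16 + 2*D) (b(P, D) = (2*(D - 8))*D - 88 = (2*(-8 + D))*D - 88 = (-16 + 2*D)*D - 88 = D*(-16 + 2*D) - 88 = -88 + D*(-16 + 2*D))
b(192, -93) - 15*(-378) = (-88 + 2*(-93)*(-8 - 93)) - 15*(-378) = (-88 + 2*(-93)*(-101)) + 5670 = (-88 + 18786) + 5670 = 18698 + 5670 = 24368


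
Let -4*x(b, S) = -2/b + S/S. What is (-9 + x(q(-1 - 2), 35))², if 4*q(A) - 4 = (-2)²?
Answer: 81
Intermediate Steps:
q(A) = 2 (q(A) = 1 + (¼)*(-2)² = 1 + (¼)*4 = 1 + 1 = 2)
x(b, S) = -¼ + 1/(2*b) (x(b, S) = -(-2/b + S/S)/4 = -(-2/b + 1)/4 = -(1 - 2/b)/4 = -¼ + 1/(2*b))
(-9 + x(q(-1 - 2), 35))² = (-9 + (¼)*(2 - 1*2)/2)² = (-9 + (¼)*(½)*(2 - 2))² = (-9 + (¼)*(½)*0)² = (-9 + 0)² = (-9)² = 81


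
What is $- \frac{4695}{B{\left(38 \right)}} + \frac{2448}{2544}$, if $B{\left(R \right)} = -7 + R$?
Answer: $- \frac{247254}{1643} \approx -150.49$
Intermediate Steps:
$- \frac{4695}{B{\left(38 \right)}} + \frac{2448}{2544} = - \frac{4695}{-7 + 38} + \frac{2448}{2544} = - \frac{4695}{31} + 2448 \cdot \frac{1}{2544} = \left(-4695\right) \frac{1}{31} + \frac{51}{53} = - \frac{4695}{31} + \frac{51}{53} = - \frac{247254}{1643}$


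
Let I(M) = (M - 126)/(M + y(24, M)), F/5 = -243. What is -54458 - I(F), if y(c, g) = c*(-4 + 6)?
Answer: -21184609/389 ≈ -54459.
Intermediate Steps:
F = -1215 (F = 5*(-243) = -1215)
y(c, g) = 2*c (y(c, g) = c*2 = 2*c)
I(M) = (-126 + M)/(48 + M) (I(M) = (M - 126)/(M + 2*24) = (-126 + M)/(M + 48) = (-126 + M)/(48 + M))
-54458 - I(F) = -54458 - (-126 - 1215)/(48 - 1215) = -54458 - (-1341)/(-1167) = -54458 - (-1)*(-1341)/1167 = -54458 - 1*447/389 = -54458 - 447/389 = -21184609/389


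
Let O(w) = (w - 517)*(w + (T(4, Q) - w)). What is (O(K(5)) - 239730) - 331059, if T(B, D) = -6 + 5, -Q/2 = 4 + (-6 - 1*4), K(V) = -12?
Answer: -570260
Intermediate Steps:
Q = 12 (Q = -2*(4 + (-6 - 1*4)) = -2*(4 + (-6 - 4)) = -2*(4 - 10) = -2*(-6) = 12)
T(B, D) = -1
O(w) = 517 - w (O(w) = (w - 517)*(w + (-1 - w)) = (-517 + w)*(-1) = 517 - w)
(O(K(5)) - 239730) - 331059 = ((517 - 1*(-12)) - 239730) - 331059 = ((517 + 12) - 239730) - 331059 = (529 - 239730) - 331059 = -239201 - 331059 = -570260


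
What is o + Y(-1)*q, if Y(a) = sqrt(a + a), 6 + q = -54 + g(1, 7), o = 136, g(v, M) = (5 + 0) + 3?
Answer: 136 - 52*I*sqrt(2) ≈ 136.0 - 73.539*I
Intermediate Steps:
g(v, M) = 8 (g(v, M) = 5 + 3 = 8)
q = -52 (q = -6 + (-54 + 8) = -6 - 46 = -52)
Y(a) = sqrt(2)*sqrt(a) (Y(a) = sqrt(2*a) = sqrt(2)*sqrt(a))
o + Y(-1)*q = 136 + (sqrt(2)*sqrt(-1))*(-52) = 136 + (sqrt(2)*I)*(-52) = 136 + (I*sqrt(2))*(-52) = 136 - 52*I*sqrt(2)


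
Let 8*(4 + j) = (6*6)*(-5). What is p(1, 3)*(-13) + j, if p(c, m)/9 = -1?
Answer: 181/2 ≈ 90.500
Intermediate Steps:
p(c, m) = -9 (p(c, m) = 9*(-1) = -9)
j = -53/2 (j = -4 + ((6*6)*(-5))/8 = -4 + (36*(-5))/8 = -4 + (1/8)*(-180) = -4 - 45/2 = -53/2 ≈ -26.500)
p(1, 3)*(-13) + j = -9*(-13) - 53/2 = 117 - 53/2 = 181/2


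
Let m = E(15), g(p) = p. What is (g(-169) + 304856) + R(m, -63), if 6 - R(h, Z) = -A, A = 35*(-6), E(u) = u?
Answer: 304483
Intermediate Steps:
A = -210
m = 15
R(h, Z) = -204 (R(h, Z) = 6 - (-1)*(-210) = 6 - 1*210 = 6 - 210 = -204)
(g(-169) + 304856) + R(m, -63) = (-169 + 304856) - 204 = 304687 - 204 = 304483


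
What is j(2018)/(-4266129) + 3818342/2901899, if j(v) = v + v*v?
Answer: 2762034980/7656076363 ≈ 0.36076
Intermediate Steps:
j(v) = v + v²
j(2018)/(-4266129) + 3818342/2901899 = (2018*(1 + 2018))/(-4266129) + 3818342/2901899 = (2018*2019)*(-1/4266129) + 3818342*(1/2901899) = 4074342*(-1/4266129) + 347122/263809 = -1358114/1422043 + 347122/263809 = 2762034980/7656076363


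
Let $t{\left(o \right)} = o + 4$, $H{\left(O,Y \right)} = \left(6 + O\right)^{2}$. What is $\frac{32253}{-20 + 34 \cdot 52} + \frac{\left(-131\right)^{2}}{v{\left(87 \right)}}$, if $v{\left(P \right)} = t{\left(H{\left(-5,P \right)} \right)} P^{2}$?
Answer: $\frac{1250612213}{66153060} \approx 18.905$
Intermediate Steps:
$t{\left(o \right)} = 4 + o$
$v{\left(P \right)} = 5 P^{2}$ ($v{\left(P \right)} = \left(4 + \left(6 - 5\right)^{2}\right) P^{2} = \left(4 + 1^{2}\right) P^{2} = \left(4 + 1\right) P^{2} = 5 P^{2}$)
$\frac{32253}{-20 + 34 \cdot 52} + \frac{\left(-131\right)^{2}}{v{\left(87 \right)}} = \frac{32253}{-20 + 34 \cdot 52} + \frac{\left(-131\right)^{2}}{5 \cdot 87^{2}} = \frac{32253}{-20 + 1768} + \frac{17161}{5 \cdot 7569} = \frac{32253}{1748} + \frac{17161}{37845} = \frac{1250612213}{66153060}$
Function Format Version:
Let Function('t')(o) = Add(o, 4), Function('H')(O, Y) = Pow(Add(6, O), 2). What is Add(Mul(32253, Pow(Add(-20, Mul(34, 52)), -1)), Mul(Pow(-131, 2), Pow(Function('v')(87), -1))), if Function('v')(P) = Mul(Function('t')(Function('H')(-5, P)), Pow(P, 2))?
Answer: Rational(1250612213, 66153060) ≈ 18.905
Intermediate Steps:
Function('t')(o) = Add(4, o)
Function('v')(P) = Mul(5, Pow(P, 2)) (Function('v')(P) = Mul(Add(4, Pow(Add(6, -5), 2)), Pow(P, 2)) = Mul(Add(4, Pow(1, 2)), Pow(P, 2)) = Mul(Add(4, 1), Pow(P, 2)) = Mul(5, Pow(P, 2)))
Add(Mul(32253, Pow(Add(-20, Mul(34, 52)), -1)), Mul(Pow(-131, 2), Pow(Function('v')(87), -1))) = Add(Mul(32253, Pow(Add(-20, Mul(34, 52)), -1)), Mul(Pow(-131, 2), Pow(Mul(5, Pow(87, 2)), -1))) = Add(Mul(32253, Pow(Add(-20, 1768), -1)), Mul(17161, Pow(Mul(5, 7569), -1))) = Add(Mul(32253, Pow(1748, -1)), Mul(17161, Pow(37845, -1))) = Add(Mul(32253, Rational(1, 1748)), Mul(17161, Rational(1, 37845))) = Add(Rational(32253, 1748), Rational(17161, 37845)) = Rational(1250612213, 66153060)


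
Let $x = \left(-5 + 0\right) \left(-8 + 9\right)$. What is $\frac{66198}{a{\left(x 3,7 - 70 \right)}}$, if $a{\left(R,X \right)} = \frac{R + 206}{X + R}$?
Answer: $- \frac{5163444}{191} \approx -27034.0$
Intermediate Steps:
$x = -5$ ($x = \left(-5\right) 1 = -5$)
$a{\left(R,X \right)} = \frac{206 + R}{R + X}$
$\frac{66198}{a{\left(x 3,7 - 70 \right)}} = \frac{66198}{\frac{1}{\left(-5\right) 3 + \left(7 - 70\right)} \left(206 - 15\right)} = \frac{66198}{\frac{1}{-15 - 63} \left(206 - 15\right)} = \frac{66198}{\frac{1}{-78} \cdot 191} = \frac{66198}{\left(- \frac{1}{78}\right) 191} = \frac{66198}{- \frac{191}{78}} = 66198 \left(- \frac{78}{191}\right) = - \frac{5163444}{191}$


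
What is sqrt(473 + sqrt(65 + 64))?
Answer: sqrt(473 + sqrt(129)) ≈ 22.008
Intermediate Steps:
sqrt(473 + sqrt(65 + 64)) = sqrt(473 + sqrt(129))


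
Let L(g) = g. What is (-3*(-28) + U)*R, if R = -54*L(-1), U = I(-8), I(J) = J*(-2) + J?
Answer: 4968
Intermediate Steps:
I(J) = -J (I(J) = -2*J + J = -J)
U = 8 (U = -1*(-8) = 8)
R = 54 (R = -54/(1/(-1)) = -54/(-1) = -54*(-1) = 54)
(-3*(-28) + U)*R = (-3*(-28) + 8)*54 = (84 + 8)*54 = 92*54 = 4968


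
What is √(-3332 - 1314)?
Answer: I*√4646 ≈ 68.162*I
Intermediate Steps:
√(-3332 - 1314) = √(-4646) = I*√4646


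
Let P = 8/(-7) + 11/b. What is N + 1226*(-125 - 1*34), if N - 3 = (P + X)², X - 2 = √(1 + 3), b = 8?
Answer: -611247447/3136 ≈ -1.9491e+5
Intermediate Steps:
P = 13/56 (P = 8/(-7) + 11/8 = 8*(-⅐) + 11*(⅛) = -8/7 + 11/8 = 13/56 ≈ 0.23214)
X = 4 (X = 2 + √(1 + 3) = 2 + √4 = 2 + 2 = 4)
N = 65577/3136 (N = 3 + (13/56 + 4)² = 3 + (237/56)² = 3 + 56169/3136 = 65577/3136 ≈ 20.911)
N + 1226*(-125 - 1*34) = 65577/3136 + 1226*(-125 - 1*34) = 65577/3136 + 1226*(-125 - 34) = 65577/3136 + 1226*(-159) = 65577/3136 - 194934 = -611247447/3136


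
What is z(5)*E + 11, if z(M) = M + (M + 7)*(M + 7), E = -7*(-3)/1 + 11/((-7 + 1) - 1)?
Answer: 20341/7 ≈ 2905.9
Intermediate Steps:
E = 136/7 (E = 21*1 + 11/(-6 - 1) = 21 + 11/(-7) = 21 + 11*(-⅐) = 21 - 11/7 = 136/7 ≈ 19.429)
z(M) = M + (7 + M)² (z(M) = M + (7 + M)*(7 + M) = M + (7 + M)²)
z(5)*E + 11 = (5 + (7 + 5)²)*(136/7) + 11 = (5 + 12²)*(136/7) + 11 = (5 + 144)*(136/7) + 11 = 149*(136/7) + 11 = 20264/7 + 11 = 20341/7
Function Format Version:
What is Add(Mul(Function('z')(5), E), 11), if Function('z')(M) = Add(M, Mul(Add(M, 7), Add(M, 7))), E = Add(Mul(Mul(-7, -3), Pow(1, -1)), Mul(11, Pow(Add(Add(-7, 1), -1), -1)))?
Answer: Rational(20341, 7) ≈ 2905.9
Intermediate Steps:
E = Rational(136, 7) (E = Add(Mul(21, 1), Mul(11, Pow(Add(-6, -1), -1))) = Add(21, Mul(11, Pow(-7, -1))) = Add(21, Mul(11, Rational(-1, 7))) = Add(21, Rational(-11, 7)) = Rational(136, 7) ≈ 19.429)
Function('z')(M) = Add(M, Pow(Add(7, M), 2)) (Function('z')(M) = Add(M, Mul(Add(7, M), Add(7, M))) = Add(M, Pow(Add(7, M), 2)))
Add(Mul(Function('z')(5), E), 11) = Add(Mul(Add(5, Pow(Add(7, 5), 2)), Rational(136, 7)), 11) = Add(Mul(Add(5, Pow(12, 2)), Rational(136, 7)), 11) = Add(Mul(Add(5, 144), Rational(136, 7)), 11) = Add(Mul(149, Rational(136, 7)), 11) = Add(Rational(20264, 7), 11) = Rational(20341, 7)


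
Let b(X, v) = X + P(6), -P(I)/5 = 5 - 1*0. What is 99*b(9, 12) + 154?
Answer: -1430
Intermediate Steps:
P(I) = -25 (P(I) = -5*(5 - 1*0) = -5*(5 + 0) = -5*5 = -25)
b(X, v) = -25 + X (b(X, v) = X - 25 = -25 + X)
99*b(9, 12) + 154 = 99*(-25 + 9) + 154 = 99*(-16) + 154 = -1584 + 154 = -1430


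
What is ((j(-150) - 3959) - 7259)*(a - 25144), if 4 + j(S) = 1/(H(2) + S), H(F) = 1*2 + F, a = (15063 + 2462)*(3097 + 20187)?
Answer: -334258334530414/73 ≈ -4.5789e+12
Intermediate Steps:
a = 408052100 (a = 17525*23284 = 408052100)
H(F) = 2 + F
j(S) = -4 + 1/(4 + S) (j(S) = -4 + 1/((2 + 2) + S) = -4 + 1/(4 + S))
((j(-150) - 3959) - 7259)*(a - 25144) = (((-15 - 4*(-150))/(4 - 150) - 3959) - 7259)*(408052100 - 25144) = (((-15 + 600)/(-146) - 3959) - 7259)*408026956 = ((-1/146*585 - 3959) - 7259)*408026956 = ((-585/146 - 3959) - 7259)*408026956 = (-578599/146 - 7259)*408026956 = -1638413/146*408026956 = -334258334530414/73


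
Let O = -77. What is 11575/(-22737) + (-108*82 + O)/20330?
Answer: -438429371/462243210 ≈ -0.94848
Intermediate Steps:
11575/(-22737) + (-108*82 + O)/20330 = 11575/(-22737) + (-108*82 - 77)/20330 = 11575*(-1/22737) + (-8856 - 77)*(1/20330) = -11575/22737 - 8933*1/20330 = -11575/22737 - 8933/20330 = -438429371/462243210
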